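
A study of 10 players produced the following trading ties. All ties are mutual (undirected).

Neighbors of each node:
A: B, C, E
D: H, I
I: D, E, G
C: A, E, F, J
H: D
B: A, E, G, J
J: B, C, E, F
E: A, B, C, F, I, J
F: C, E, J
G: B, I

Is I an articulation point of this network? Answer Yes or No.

Yes

Removing I leaves {A, B, C, E, F, G, and J} with no path to {D and H}, so the network splits into 2 components. I is a cut vertex.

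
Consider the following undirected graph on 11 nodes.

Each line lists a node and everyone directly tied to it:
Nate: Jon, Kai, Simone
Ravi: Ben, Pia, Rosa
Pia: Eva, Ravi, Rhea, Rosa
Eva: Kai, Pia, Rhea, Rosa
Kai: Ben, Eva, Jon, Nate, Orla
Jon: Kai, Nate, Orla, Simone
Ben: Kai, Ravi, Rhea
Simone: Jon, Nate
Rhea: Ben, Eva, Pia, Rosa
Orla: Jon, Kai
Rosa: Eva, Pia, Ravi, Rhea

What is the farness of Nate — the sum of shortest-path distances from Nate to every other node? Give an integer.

Distances from Nate: Ben:2, Eva:2, Jon:1, Kai:1, Orla:2, Pia:3, Ravi:3, Rhea:3, Rosa:3, Simone:1.
Sum = 2 + 2 + 1 + 1 + 2 + 3 + 3 + 3 + 3 + 1 = 21.

21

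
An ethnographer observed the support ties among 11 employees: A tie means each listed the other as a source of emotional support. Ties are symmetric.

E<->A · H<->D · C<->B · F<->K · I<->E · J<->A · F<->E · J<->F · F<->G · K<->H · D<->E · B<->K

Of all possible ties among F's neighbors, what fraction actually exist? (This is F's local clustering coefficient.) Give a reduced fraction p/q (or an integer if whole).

0

F's neighbors: E, G, J, and K (k = 4).
Possible neighbor pairs: C(4,2) = 6. Edges among them: none → e = 0.
Clustering(F) = 0/6 = 0.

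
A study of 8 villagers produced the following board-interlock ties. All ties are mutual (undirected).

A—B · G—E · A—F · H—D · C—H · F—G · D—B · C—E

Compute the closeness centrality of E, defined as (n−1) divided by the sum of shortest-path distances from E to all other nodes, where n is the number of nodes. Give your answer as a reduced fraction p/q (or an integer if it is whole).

7/16

Distances from E: A:3, B:4, C:1, D:3, F:2, G:1, H:2. Sum = 16.
n = 8, so closeness = 7/16.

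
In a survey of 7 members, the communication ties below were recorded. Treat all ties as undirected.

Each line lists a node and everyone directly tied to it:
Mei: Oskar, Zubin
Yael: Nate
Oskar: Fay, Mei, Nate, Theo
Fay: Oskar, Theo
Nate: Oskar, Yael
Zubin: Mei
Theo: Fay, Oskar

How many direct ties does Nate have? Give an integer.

Nate is directly tied to Oskar and Yael. That is 2 neighbors, so the degree of Nate is 2.

2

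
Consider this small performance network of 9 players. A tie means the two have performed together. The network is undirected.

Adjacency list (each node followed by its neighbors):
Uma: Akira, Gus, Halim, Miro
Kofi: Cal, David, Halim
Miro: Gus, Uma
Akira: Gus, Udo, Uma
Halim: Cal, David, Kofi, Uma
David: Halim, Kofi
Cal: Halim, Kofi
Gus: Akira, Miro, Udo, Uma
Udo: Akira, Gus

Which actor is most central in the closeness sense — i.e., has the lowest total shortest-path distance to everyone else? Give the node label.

Uma

Farness (sum of distances to all others) for each node — Akira:16, Cal:19, David:19, Gus:15, Halim:13, Kofi:18, Miro:17, Udo:21, Uma:12.
The smallest farness is 12, for Uma, so Uma has the highest closeness.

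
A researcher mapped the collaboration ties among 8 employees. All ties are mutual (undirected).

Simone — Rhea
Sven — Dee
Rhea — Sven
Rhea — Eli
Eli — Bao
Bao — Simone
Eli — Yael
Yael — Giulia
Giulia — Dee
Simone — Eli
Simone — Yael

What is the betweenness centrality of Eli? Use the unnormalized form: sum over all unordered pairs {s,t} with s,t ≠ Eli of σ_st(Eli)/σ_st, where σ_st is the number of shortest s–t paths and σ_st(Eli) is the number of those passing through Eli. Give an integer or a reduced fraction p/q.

Pairs whose geodesics pass through Eli — Bao–Yael: 1/2; Bao–Giulia: 1/2; Bao–Dee: 2/4; Bao–Sven: 1/2; Bao–Rhea: 1/2; Yael–Sven: 1/3; Yael–Rhea: 1/2; Giulia–Rhea: 1/3.
All other pairs contribute 0.
Summing the contributions gives betweenness(Eli) = 11/3.

11/3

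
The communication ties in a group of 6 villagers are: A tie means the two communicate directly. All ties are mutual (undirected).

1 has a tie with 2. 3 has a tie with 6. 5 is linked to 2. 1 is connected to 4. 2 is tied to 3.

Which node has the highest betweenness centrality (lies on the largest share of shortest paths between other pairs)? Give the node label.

Unnormalized betweenness of each node: 1:4, 2:8, 3:4, 4:0, 5:0, 6:0.
2 has the largest value, 8, making it the main broker — the node through which the most shortest paths run.

2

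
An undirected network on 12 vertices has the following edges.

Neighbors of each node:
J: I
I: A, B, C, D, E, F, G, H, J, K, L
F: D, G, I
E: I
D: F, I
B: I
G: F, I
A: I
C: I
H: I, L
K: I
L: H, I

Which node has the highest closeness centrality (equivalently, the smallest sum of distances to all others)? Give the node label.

Farness (sum of distances to all others) for each node — A:21, B:21, C:21, D:20, E:21, F:19, G:20, H:20, I:11, J:21, K:21, L:20.
The smallest farness is 11, for I, so I has the highest closeness.

I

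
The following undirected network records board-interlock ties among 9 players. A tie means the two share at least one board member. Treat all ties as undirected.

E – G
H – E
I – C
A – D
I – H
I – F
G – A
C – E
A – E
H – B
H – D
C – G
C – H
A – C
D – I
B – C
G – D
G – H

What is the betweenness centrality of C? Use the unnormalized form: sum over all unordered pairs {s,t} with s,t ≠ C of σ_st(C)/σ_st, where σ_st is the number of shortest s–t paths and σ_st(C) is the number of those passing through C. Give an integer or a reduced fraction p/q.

71/12

Pairs whose geodesics pass through C — A–F: 1/2; A–I: 1/2; A–B: 1; A–H: 1/4; F–B: 1/2; F–G: 1/3; F–E: 1/2; I–B: 1/2; I–G: 1/3; I–E: 1/2; B–G: 1/2; B–E: 1/2.
All other pairs contribute 0.
Summing the contributions gives betweenness(C) = 71/12.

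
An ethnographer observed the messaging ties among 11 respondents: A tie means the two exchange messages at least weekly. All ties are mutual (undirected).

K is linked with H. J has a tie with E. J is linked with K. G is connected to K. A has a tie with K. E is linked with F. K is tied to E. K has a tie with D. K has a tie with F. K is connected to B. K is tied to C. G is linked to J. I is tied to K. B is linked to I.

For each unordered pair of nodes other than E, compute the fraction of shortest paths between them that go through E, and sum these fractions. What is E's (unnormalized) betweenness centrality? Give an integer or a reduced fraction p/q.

Pairs whose geodesics pass through E — J–F: 1/2.
All other pairs contribute 0.
Summing the contributions gives betweenness(E) = 1/2.

1/2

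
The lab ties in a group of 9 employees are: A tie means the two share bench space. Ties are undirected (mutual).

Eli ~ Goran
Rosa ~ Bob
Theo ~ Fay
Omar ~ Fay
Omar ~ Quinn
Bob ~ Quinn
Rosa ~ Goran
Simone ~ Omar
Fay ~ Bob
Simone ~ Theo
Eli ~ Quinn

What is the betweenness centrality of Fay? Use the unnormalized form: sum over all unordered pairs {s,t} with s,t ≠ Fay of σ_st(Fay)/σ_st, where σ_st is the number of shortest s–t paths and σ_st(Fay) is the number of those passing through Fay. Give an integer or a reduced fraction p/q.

43/6

Pairs whose geodesics pass through Fay — Theo–Bob: 1; Theo–Rosa: 1; Theo–Goran: 1; Theo–Eli: 2/3; Theo–Quinn: 2/3; Theo–Omar: 1/2; Bob–Omar: 1/2; Bob–Simone: 2/3; Rosa–Omar: 1/2; Rosa–Simone: 2/3.
All other pairs contribute 0.
Summing the contributions gives betweenness(Fay) = 43/6.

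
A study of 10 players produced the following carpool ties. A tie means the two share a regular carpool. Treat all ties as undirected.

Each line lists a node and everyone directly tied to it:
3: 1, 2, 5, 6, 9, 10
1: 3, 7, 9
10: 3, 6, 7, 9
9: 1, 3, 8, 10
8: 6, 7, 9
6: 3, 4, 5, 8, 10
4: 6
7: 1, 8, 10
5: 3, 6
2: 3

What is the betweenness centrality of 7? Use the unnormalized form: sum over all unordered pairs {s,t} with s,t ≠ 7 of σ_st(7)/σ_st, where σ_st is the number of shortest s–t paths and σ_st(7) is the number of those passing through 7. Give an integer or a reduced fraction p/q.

7/6

Pairs whose geodesics pass through 7 — 1–10: 1/3; 1–8: 1/2; 10–8: 1/3.
All other pairs contribute 0.
Summing the contributions gives betweenness(7) = 7/6.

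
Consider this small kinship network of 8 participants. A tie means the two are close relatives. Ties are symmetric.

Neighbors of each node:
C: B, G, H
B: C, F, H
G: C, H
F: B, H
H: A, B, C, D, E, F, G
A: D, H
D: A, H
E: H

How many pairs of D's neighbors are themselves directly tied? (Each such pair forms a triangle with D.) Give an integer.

1

D's neighbors: A and H.
Neighbor pairs that are themselves tied: D–A–H. Each forms one triangle with D, for 1 in total.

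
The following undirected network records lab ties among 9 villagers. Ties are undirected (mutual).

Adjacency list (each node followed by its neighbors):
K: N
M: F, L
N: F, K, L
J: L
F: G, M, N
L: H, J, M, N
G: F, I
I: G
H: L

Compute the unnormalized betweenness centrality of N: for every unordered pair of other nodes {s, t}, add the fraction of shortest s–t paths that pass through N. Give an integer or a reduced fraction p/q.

23/2

Pairs whose geodesics pass through N — F–H: 1/2; F–J: 1/2; F–L: 1/2; F–K: 1; I–H: 1/2; I–J: 1/2; I–L: 1/2; I–K: 1; G–H: 1/2; G–J: 1/2; G–L: 1/2; G–K: 1; H–K: 1; M–K: 2/2 … (+2 more pairs).
All other pairs contribute 0.
Summing the contributions gives betweenness(N) = 23/2.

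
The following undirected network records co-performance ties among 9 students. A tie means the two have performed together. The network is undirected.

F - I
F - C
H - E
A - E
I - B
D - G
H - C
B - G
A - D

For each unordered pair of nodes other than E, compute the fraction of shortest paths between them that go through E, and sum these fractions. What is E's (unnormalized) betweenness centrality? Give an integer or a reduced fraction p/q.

6

Pairs whose geodesics pass through E — G–H: 1; D–H: 1; D–C: 1; A–H: 1; A–C: 1; A–F: 1.
All other pairs contribute 0.
Summing the contributions gives betweenness(E) = 6.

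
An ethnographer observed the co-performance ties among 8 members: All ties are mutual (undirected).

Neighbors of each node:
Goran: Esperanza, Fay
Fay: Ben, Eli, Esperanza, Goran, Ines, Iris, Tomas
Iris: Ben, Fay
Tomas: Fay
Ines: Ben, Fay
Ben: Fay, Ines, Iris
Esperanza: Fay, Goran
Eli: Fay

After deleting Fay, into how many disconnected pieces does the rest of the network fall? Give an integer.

Without Fay, the remaining ties split the others into: {Eli}; {Esperanza, Goran}; {Ben, Ines, Iris}; {Tomas}.
That's 4 separate components.

4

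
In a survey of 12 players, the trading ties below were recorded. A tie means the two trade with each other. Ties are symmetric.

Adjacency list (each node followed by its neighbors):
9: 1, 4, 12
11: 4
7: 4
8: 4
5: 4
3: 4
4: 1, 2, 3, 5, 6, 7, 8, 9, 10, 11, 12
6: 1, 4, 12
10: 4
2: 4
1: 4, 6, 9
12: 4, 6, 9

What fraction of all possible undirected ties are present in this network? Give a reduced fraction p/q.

5/22

There are 15 edges and 12 nodes, so the maximum possible is C(12,2) = 66.
Density = 15/66 = 5/22.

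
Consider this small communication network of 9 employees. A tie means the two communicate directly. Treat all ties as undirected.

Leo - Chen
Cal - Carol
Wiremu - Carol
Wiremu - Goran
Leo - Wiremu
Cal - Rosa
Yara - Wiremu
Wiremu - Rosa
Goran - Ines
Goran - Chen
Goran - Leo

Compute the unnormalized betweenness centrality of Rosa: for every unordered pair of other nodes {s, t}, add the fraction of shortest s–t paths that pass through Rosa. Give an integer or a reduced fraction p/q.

Pairs whose geodesics pass through Rosa — Wiremu–Cal: 1/2; Goran–Cal: 1/2; Chen–Cal: 2/4; Yara–Cal: 1/2; Ines–Cal: 1/2; Leo–Cal: 1/2.
All other pairs contribute 0.
Summing the contributions gives betweenness(Rosa) = 3.

3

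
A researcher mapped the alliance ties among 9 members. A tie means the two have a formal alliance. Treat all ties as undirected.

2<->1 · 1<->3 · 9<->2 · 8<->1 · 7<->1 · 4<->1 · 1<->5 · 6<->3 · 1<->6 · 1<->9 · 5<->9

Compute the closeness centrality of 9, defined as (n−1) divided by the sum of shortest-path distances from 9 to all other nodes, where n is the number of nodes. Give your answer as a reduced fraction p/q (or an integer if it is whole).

Distances from 9: 1:1, 2:1, 3:2, 4:2, 5:1, 6:2, 7:2, 8:2. Sum = 13.
n = 9, so closeness = 8/13.

8/13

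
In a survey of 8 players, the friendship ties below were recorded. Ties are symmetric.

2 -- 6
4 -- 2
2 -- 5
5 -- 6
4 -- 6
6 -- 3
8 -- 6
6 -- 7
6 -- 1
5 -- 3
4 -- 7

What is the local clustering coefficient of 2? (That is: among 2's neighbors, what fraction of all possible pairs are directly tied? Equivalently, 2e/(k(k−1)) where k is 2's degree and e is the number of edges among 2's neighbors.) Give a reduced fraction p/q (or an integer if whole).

2's neighbors: 4, 5, and 6 (k = 3).
Possible neighbor pairs: C(3,2) = 3. Edges among them: 4–6, 5–6 → e = 2.
Clustering(2) = 2/3.

2/3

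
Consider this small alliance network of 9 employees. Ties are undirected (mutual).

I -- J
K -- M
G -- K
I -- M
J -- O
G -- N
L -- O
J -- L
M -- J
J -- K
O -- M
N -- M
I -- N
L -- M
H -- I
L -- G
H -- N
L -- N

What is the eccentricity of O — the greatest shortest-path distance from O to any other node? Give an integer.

Distances from O: G:2, H:3, I:2, J:1, K:2, L:1, M:1, N:2.
The largest is 3 (to H), so the eccentricity of O is 3.

3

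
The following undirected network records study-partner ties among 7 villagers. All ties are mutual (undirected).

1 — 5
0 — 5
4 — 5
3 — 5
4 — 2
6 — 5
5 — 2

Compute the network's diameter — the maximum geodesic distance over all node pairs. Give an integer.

2

Eccentricity of each node (its greatest distance to any other): 0:2, 1:2, 2:2, 3:2, 4:2, 5:1, 6:2.
The maximum eccentricity is 2, realized for instance by the pair 4–6 via 4 – 5 – 6. So the diameter is 2.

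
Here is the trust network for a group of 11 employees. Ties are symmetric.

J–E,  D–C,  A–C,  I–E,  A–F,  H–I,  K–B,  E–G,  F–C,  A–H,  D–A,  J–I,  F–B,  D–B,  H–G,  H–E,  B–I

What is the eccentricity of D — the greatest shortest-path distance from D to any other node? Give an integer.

Distances from D: A:1, B:1, C:1, E:3, F:2, G:3, H:2, I:2, J:3, K:2.
The largest is 3 (to J, E, and G), so the eccentricity of D is 3.

3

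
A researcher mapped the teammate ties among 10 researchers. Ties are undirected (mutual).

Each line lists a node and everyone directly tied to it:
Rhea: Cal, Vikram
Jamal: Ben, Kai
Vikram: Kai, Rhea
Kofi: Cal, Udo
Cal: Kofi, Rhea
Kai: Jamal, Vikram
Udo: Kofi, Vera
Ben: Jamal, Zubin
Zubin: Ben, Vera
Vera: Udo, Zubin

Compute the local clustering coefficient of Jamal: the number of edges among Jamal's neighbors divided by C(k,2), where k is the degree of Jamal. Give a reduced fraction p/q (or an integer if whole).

0

Jamal's neighbors: Ben and Kai (k = 2).
Possible neighbor pairs: C(2,2) = 1. Edges among them: none → e = 0.
Clustering(Jamal) = 0/1.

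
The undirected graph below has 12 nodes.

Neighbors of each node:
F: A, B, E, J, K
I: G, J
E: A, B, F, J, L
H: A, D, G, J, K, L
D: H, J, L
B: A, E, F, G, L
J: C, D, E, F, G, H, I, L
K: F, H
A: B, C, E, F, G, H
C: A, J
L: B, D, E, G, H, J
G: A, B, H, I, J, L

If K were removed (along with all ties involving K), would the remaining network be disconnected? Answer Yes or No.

Even without K, every remaining node can still reach every other (the residual graph is connected), so K is not a cut vertex.

No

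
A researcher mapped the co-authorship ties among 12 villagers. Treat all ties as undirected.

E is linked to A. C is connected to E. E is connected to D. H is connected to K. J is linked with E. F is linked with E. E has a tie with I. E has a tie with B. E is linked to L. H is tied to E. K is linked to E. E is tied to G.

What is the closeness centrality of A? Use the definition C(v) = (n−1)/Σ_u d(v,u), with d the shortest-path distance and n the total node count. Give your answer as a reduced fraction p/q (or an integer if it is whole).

11/21

Distances from A: B:2, C:2, D:2, E:1, F:2, G:2, H:2, I:2, J:2, K:2, L:2. Sum = 21.
n = 12, so closeness = 11/21.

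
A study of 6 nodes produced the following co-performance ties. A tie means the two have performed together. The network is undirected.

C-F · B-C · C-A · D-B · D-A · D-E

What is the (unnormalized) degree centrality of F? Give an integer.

1

F is directly tied to C. That is 1 neighbor, so the degree of F is 1.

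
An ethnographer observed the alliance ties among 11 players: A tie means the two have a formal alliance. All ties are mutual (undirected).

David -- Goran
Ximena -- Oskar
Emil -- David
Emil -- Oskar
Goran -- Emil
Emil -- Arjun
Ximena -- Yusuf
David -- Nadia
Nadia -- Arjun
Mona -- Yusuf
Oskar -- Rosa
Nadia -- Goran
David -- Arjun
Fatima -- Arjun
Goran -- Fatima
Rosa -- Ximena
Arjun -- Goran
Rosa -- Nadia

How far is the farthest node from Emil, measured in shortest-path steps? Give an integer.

Distances from Emil: Arjun:1, David:1, Fatima:2, Goran:1, Mona:4, Nadia:2, Oskar:1, Rosa:2, Ximena:2, Yusuf:3.
The largest is 4 (to Mona), so the eccentricity of Emil is 4.

4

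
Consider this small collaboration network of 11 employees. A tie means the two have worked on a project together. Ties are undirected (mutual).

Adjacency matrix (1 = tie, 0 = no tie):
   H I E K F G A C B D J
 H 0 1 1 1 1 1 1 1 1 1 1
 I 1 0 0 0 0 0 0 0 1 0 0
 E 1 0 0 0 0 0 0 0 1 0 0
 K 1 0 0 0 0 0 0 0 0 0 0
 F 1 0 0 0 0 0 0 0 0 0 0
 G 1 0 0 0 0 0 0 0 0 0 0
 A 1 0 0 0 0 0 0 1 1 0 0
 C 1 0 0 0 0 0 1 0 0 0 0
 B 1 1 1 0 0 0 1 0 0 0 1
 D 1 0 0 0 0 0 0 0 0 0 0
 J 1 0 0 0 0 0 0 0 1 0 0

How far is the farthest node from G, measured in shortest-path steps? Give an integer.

Distances from G: A:2, B:2, C:2, D:2, E:2, F:2, H:1, I:2, J:2, K:2.
The largest is 2 (to I, E, K, F, A, C, B, D, and J), so the eccentricity of G is 2.

2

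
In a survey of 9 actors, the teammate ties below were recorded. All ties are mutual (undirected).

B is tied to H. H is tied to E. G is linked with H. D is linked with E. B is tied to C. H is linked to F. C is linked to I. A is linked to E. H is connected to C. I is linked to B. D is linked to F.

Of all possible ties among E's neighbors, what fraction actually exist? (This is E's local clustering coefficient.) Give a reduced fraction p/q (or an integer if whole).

0

E's neighbors: A, D, and H (k = 3).
Possible neighbor pairs: C(3,2) = 3. Edges among them: none → e = 0.
Clustering(E) = 0/3 = 0.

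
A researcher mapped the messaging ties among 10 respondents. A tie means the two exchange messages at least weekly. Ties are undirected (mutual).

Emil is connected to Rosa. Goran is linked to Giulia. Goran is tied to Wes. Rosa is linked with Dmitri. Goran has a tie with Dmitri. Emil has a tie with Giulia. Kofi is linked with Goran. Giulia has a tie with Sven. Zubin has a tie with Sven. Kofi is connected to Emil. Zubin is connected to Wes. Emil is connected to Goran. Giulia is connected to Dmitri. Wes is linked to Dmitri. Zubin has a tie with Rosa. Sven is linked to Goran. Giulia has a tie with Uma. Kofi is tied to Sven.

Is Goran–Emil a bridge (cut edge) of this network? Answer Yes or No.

No

Even without that edge, Goran still reaches Emil via Goran – Giulia – Emil, so the network stays connected. Not a bridge.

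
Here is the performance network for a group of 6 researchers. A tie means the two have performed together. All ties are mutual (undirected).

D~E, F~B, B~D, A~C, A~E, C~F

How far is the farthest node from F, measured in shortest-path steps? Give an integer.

3

Distances from F: A:2, B:1, C:1, D:2, E:3.
The largest is 3 (to E), so the eccentricity of F is 3.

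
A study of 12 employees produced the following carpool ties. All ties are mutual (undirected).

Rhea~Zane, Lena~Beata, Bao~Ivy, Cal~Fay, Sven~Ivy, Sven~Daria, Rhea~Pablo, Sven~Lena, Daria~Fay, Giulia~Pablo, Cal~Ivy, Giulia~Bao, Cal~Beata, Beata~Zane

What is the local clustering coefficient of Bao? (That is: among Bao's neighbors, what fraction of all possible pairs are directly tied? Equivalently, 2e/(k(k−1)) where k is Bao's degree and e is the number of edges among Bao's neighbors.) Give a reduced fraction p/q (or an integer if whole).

Bao's neighbors: Giulia and Ivy (k = 2).
Possible neighbor pairs: C(2,2) = 1. Edges among them: none → e = 0.
Clustering(Bao) = 0/1.

0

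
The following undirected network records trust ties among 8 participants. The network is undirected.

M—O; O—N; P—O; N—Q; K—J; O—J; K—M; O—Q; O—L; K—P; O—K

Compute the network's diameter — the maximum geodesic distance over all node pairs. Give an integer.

Eccentricity of each node (its greatest distance to any other): J:2, K:2, L:2, M:2, N:2, O:1, P:2, Q:2.
The maximum eccentricity is 2, realized for instance by the pair L–K via L – O – K. So the diameter is 2.

2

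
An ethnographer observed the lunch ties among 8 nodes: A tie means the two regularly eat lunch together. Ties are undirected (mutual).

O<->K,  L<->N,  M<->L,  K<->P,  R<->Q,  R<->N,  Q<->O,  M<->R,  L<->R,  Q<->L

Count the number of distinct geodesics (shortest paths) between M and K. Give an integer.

The shortest distance is 4. The length-4 paths are: M–L–Q–O–K; M–R–Q–O–K.
That gives 2 distinct shortest paths.

2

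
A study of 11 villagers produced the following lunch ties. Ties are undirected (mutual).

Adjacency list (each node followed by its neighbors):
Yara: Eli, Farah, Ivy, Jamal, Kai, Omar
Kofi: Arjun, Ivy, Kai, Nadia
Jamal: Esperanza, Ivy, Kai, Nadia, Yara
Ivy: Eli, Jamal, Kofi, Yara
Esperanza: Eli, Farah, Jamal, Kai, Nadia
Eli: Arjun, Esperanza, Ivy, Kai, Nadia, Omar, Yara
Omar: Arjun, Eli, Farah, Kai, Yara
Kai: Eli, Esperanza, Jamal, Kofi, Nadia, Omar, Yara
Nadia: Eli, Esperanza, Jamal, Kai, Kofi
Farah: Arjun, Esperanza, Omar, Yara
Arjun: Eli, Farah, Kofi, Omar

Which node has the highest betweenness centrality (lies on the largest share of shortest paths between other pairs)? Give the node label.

Eli

Unnormalized betweenness of each node: Arjun:2, Eli:67/12, Esperanza:49/20, Farah:19/12, Ivy:29/20, Jamal:5/3, Kai:89/20, Kofi:13/6, Nadia:29/20, Omar:17/12, Yara:227/60.
Eli has the largest value, 67/12, making it the main broker — the node through which the most shortest paths run.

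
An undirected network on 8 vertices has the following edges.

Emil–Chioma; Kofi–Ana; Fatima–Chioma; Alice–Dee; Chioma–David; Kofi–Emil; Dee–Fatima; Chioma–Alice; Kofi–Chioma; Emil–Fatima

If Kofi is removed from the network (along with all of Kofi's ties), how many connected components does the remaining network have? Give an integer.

2

Without Kofi, the remaining ties split the others into: {Ana}; {Alice, Chioma, David, Dee, Emil, Fatima}.
That's 2 separate components.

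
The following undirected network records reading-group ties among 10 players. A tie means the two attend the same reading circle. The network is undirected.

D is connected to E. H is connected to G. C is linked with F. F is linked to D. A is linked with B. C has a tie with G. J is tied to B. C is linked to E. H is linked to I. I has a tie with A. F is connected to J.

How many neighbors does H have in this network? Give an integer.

2

H is directly tied to G and I. That is 2 neighbors, so the degree of H is 2.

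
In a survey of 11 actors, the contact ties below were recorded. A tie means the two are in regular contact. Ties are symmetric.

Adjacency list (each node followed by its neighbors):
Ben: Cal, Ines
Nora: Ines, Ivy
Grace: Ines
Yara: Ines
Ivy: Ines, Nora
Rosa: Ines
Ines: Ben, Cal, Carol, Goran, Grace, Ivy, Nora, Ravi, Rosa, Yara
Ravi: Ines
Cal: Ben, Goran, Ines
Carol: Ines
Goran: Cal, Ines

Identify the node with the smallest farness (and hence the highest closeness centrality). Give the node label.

Farness (sum of distances to all others) for each node — Ben:18, Cal:17, Carol:19, Goran:18, Grace:19, Ines:10, Ivy:18, Nora:18, Ravi:19, Rosa:19, Yara:19.
The smallest farness is 10, for Ines, so Ines has the highest closeness.

Ines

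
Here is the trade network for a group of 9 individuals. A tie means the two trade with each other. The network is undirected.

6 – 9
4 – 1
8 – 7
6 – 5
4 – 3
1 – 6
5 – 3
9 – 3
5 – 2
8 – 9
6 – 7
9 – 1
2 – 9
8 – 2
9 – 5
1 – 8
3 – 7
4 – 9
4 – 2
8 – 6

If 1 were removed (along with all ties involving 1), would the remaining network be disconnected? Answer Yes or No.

No

Even without 1, every remaining node can still reach every other (the residual graph is connected), so 1 is not a cut vertex.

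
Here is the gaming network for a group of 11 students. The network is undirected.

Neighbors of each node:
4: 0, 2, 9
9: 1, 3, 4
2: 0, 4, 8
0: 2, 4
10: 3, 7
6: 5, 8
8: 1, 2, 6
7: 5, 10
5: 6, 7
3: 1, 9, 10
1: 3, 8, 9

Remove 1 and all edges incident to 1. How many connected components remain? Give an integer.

1's neighbors (3, 8, and 9) remain reachable from one another through other ties, so the rest of the network stays in one piece.

1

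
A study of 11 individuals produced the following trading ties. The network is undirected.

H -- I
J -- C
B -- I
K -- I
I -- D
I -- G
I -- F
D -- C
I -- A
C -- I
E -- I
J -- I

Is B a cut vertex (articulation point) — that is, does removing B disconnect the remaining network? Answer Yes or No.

No

Even without B, every remaining node can still reach every other (the residual graph is connected), so B is not a cut vertex.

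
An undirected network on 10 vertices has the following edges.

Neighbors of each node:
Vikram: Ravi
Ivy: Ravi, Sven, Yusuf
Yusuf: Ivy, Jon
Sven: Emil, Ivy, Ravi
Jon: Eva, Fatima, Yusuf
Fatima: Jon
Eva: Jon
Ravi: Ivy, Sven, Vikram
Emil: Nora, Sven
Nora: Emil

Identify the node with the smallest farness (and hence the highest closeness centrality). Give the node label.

Farness (sum of distances to all others) for each node — Emil:26, Eva:32, Fatima:32, Ivy:18, Jon:24, Nora:34, Ravi:21, Sven:20, Vikram:29, Yusuf:20.
The smallest farness is 18, for Ivy, so Ivy has the highest closeness.

Ivy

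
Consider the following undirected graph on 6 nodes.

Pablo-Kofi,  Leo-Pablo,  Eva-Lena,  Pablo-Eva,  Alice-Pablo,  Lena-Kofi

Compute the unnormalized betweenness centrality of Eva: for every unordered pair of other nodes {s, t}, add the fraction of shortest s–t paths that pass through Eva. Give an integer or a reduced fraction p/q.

Pairs whose geodesics pass through Eva — Pablo–Lena: 1/2; Alice–Lena: 1/2; Lena–Leo: 1/2.
All other pairs contribute 0.
Summing the contributions gives betweenness(Eva) = 3/2.

3/2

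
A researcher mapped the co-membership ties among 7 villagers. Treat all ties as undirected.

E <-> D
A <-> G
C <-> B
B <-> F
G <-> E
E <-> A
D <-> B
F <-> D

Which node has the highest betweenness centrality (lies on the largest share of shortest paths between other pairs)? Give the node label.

D

Unnormalized betweenness of each node: A:0, B:5, C:0, D:9, E:8, F:0, G:0.
D has the largest value, 9, making it the main broker — the node through which the most shortest paths run.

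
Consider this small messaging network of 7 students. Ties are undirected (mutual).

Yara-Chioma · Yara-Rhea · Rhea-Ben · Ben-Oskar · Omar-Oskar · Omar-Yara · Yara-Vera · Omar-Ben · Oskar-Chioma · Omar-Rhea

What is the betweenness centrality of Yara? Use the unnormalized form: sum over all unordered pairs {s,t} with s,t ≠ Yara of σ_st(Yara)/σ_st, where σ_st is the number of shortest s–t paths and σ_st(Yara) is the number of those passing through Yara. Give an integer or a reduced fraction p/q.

13/2

Pairs whose geodesics pass through Yara — Rhea–Chioma: 1; Rhea–Vera: 1; Chioma–Vera: 1; Chioma–Omar: 1/2; Vera–Oskar: 2/2; Vera–Ben: 2/2; Vera–Omar: 1.
All other pairs contribute 0.
Summing the contributions gives betweenness(Yara) = 13/2.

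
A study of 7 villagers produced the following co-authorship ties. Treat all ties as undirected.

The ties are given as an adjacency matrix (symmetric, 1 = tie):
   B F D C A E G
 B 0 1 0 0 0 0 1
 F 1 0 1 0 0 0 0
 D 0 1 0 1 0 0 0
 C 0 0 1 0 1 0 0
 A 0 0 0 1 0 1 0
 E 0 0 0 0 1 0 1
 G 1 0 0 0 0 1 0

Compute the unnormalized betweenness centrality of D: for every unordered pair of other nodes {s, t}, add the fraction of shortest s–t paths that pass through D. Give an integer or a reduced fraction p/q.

3

Pairs whose geodesics pass through D — B–C: 1; F–C: 1; F–A: 1.
All other pairs contribute 0.
Summing the contributions gives betweenness(D) = 3.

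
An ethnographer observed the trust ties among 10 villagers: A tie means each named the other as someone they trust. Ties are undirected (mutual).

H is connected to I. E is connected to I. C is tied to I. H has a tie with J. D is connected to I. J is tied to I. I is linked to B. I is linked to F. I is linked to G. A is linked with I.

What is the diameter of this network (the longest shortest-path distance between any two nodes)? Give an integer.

2

Eccentricity of each node (its greatest distance to any other): A:2, B:2, C:2, D:2, E:2, F:2, G:2, H:2, I:1, J:2.
The maximum eccentricity is 2, realized for instance by the pair E–B via E – I – B. So the diameter is 2.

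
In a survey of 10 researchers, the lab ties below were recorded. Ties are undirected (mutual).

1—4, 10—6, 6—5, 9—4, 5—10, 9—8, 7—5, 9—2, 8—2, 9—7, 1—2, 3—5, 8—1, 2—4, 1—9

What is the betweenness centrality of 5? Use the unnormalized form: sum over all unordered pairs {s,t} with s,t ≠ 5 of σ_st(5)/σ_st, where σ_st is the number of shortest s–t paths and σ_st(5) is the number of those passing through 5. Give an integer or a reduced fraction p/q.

Pairs whose geodesics pass through 5 — 4–3: 1; 4–10: 1; 4–6: 1; 9–3: 1; 9–10: 1; 9–6: 1; 8–3: 1; 8–10: 1; 8–6: 1; 1–3: 1; 1–10: 1; 1–6: 1; 2–3: 1; 2–10: 1 … (+6 more pairs).
All other pairs contribute 0.
Summing the contributions gives betweenness(5) = 20.

20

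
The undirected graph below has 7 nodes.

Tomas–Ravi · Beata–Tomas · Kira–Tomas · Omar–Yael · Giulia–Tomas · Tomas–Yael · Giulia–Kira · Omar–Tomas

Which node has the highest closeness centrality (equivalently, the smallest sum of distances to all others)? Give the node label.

Farness (sum of distances to all others) for each node — Beata:11, Giulia:10, Kira:10, Omar:10, Ravi:11, Tomas:6, Yael:10.
The smallest farness is 6, for Tomas, so Tomas has the highest closeness.

Tomas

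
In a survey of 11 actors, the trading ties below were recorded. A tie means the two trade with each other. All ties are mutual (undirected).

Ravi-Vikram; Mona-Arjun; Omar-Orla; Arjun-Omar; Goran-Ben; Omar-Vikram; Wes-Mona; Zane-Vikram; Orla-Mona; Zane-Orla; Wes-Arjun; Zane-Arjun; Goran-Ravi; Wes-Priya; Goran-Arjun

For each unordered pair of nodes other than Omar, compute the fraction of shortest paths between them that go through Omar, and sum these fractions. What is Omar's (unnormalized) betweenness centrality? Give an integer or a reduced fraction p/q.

4

Pairs whose geodesics pass through Omar — Ben–Orla: 1/3; Vikram–Mona: 2/4; Vikram–Priya: 1/2; Vikram–Orla: 1/2; Vikram–Arjun: 1/2; Vikram–Wes: 1/2; Ravi–Orla: 1/2; Goran–Orla: 1/3; Orla–Arjun: 1/3.
All other pairs contribute 0.
Summing the contributions gives betweenness(Omar) = 4.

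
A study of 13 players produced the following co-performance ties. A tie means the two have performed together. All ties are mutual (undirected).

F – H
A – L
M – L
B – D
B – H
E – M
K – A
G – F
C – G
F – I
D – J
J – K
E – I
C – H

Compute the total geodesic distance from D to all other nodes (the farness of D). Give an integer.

Distances from D: A:3, B:1, C:3, E:5, F:3, G:4, H:2, I:4, J:1, K:2, L:4, M:5.
Sum = 3 + 1 + 3 + 5 + 3 + 4 + 2 + 4 + 1 + 2 + 4 + 5 = 37.

37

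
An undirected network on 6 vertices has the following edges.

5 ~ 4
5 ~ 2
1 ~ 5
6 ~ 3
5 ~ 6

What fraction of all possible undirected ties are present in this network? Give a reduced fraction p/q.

There are 5 edges and 6 nodes, so the maximum possible is C(6,2) = 15.
Density = 5/15 = 1/3.

1/3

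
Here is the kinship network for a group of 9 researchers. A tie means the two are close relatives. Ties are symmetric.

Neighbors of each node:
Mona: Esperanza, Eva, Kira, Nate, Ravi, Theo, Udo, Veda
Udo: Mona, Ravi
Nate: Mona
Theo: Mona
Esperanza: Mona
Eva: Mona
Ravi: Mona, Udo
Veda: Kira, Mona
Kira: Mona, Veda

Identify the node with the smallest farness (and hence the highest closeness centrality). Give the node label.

Farness (sum of distances to all others) for each node — Esperanza:15, Eva:15, Kira:14, Mona:8, Nate:15, Ravi:14, Theo:15, Udo:14, Veda:14.
The smallest farness is 8, for Mona, so Mona has the highest closeness.

Mona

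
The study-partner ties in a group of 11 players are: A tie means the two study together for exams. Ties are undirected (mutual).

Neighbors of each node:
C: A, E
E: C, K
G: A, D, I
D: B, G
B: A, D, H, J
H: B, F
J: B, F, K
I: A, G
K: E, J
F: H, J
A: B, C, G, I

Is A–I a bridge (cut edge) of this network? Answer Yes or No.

No

Even without that edge, A still reaches I via A – G – I, so the network stays connected. Not a bridge.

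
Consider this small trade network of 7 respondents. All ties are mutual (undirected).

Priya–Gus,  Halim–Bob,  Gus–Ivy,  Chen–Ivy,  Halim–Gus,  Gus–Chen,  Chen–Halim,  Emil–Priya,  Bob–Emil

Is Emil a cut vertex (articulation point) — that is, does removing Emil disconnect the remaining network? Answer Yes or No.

No

Even without Emil, every remaining node can still reach every other (the residual graph is connected), so Emil is not a cut vertex.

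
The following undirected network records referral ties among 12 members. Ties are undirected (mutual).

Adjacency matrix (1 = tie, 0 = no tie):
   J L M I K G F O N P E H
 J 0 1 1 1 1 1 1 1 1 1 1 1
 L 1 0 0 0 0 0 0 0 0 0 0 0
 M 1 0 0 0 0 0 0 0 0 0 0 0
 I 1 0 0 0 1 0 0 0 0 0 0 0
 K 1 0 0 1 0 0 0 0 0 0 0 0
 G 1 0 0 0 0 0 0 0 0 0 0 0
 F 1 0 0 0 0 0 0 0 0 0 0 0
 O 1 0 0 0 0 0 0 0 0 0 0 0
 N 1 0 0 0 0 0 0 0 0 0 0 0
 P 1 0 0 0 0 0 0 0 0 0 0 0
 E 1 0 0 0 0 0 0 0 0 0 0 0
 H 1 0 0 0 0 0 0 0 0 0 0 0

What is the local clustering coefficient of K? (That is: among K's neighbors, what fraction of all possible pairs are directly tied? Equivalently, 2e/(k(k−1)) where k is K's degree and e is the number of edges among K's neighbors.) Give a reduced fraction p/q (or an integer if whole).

1

K's neighbors: I and J (k = 2).
Possible neighbor pairs: C(2,2) = 1. Edges among them: I–J → e = 1.
Clustering(K) = 1/1.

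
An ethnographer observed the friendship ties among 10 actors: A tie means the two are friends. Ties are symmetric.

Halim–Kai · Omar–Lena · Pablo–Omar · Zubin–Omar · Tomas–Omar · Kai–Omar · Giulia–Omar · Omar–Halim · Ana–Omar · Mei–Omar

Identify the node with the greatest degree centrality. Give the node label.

Omar

Degrees — Ana:1, Giulia:1, Halim:2, Kai:2, Lena:1, Mei:1, Omar:9, Pablo:1, Tomas:1, Zubin:1.
The maximum is 9, attained only by Omar.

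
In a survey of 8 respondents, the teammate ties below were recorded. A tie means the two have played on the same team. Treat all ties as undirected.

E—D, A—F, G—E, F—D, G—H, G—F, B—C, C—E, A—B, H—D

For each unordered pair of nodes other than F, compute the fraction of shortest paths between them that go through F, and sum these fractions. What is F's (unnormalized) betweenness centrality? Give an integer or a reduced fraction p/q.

Pairs whose geodesics pass through F — E–A: 2/3; G–D: 1/3; G–A: 1; G–B: 1/2; H–A: 2/2; H–B: 2/4; D–A: 1; D–B: 1/2.
All other pairs contribute 0.
Summing the contributions gives betweenness(F) = 11/2.

11/2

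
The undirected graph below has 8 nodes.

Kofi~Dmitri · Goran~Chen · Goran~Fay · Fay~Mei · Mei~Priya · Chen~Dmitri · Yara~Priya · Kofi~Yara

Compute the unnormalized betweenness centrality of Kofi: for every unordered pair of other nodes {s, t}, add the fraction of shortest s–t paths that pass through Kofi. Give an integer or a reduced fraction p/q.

Pairs whose geodesics pass through Kofi — Mei–Dmitri: 1/2; Priya–Dmitri: 1; Priya–Chen: 1/2; Yara–Dmitri: 1; Yara–Chen: 1; Yara–Goran: 1/2.
All other pairs contribute 0.
Summing the contributions gives betweenness(Kofi) = 9/2.

9/2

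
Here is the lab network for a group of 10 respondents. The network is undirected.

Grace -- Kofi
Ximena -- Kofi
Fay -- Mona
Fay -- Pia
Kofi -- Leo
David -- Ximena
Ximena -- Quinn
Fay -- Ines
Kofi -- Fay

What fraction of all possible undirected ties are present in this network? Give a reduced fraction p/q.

1/5

There are 9 edges and 10 nodes, so the maximum possible is C(10,2) = 45.
Density = 9/45 = 1/5.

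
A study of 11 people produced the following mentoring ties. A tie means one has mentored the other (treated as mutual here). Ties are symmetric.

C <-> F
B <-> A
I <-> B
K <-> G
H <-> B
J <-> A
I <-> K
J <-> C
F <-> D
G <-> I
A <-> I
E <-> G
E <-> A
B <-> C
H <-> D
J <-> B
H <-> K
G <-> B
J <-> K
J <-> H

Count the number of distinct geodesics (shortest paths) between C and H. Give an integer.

The shortest distance is 2. The length-2 paths are: C–J–H; C–B–H.
That gives 2 distinct shortest paths.

2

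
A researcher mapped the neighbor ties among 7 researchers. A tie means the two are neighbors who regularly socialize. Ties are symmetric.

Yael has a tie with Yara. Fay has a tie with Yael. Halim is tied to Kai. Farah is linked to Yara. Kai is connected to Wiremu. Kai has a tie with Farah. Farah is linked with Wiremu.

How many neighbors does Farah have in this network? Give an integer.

3

Farah is directly tied to Kai, Wiremu, and Yara. That is 3 neighbors, so the degree of Farah is 3.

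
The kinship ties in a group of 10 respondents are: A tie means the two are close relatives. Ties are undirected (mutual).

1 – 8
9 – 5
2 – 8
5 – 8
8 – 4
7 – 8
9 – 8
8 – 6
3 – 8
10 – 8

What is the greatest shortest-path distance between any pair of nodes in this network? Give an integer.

Eccentricity of each node (its greatest distance to any other): 1:2, 2:2, 3:2, 4:2, 5:2, 6:2, 7:2, 8:1, 9:2, 10:2.
The maximum eccentricity is 2, realized for instance by the pair 1–3 via 1 – 8 – 3. So the diameter is 2.

2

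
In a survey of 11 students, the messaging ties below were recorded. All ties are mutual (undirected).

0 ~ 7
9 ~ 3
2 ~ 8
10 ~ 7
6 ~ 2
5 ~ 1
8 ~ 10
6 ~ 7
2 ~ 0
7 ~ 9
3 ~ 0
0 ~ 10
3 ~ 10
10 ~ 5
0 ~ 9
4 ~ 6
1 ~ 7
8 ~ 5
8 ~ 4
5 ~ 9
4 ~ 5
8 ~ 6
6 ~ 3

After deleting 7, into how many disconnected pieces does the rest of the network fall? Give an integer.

1

7's neighbors (0, 1, 6, 9, and 10) remain reachable from one another through other ties, so the rest of the network stays in one piece.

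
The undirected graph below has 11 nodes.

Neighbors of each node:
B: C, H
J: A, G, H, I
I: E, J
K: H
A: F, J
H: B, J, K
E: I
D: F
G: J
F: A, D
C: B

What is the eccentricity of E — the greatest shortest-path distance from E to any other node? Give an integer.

Distances from E: A:3, B:4, C:5, D:5, F:4, G:3, H:3, I:1, J:2, K:4.
The largest is 5 (to C and D), so the eccentricity of E is 5.

5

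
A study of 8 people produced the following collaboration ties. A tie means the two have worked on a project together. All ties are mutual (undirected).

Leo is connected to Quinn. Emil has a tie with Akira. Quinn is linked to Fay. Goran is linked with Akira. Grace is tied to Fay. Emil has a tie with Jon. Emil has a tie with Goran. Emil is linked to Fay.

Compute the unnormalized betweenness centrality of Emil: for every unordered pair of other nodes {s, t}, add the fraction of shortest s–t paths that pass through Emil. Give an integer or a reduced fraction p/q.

Pairs whose geodesics pass through Emil — Leo–Goran: 1; Leo–Akira: 1; Leo–Jon: 1; Quinn–Goran: 1; Quinn–Akira: 1; Quinn–Jon: 1; Goran–Fay: 1; Goran–Jon: 1; Goran–Grace: 1; Akira–Fay: 1; Akira–Jon: 1; Akira–Grace: 1; Fay–Jon: 1; Jon–Grace: 1.
All other pairs contribute 0.
Summing the contributions gives betweenness(Emil) = 14.

14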